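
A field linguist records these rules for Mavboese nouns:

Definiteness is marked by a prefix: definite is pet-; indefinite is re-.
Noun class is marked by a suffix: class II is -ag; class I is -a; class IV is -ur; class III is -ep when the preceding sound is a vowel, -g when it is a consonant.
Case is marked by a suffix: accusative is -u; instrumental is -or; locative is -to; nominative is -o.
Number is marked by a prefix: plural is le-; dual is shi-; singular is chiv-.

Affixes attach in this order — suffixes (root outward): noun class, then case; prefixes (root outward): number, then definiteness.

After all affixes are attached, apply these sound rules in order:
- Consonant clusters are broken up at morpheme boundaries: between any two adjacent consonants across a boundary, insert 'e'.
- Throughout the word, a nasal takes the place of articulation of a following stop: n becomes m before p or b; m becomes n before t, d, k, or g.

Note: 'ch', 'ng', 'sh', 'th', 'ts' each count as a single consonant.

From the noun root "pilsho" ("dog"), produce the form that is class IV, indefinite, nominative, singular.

rechivepilshouro

Attach noun class class IV -ur → pilshour.
Attach number singular chiv- → chivpilshour.
Attach definiteness indefinite re- → rechivpilshour.
Attach case nominative -o → rechivpilshouro.
Apply epenthesis: rechivpilshouro → rechivepilshouro.
Nasal assimilation: no change.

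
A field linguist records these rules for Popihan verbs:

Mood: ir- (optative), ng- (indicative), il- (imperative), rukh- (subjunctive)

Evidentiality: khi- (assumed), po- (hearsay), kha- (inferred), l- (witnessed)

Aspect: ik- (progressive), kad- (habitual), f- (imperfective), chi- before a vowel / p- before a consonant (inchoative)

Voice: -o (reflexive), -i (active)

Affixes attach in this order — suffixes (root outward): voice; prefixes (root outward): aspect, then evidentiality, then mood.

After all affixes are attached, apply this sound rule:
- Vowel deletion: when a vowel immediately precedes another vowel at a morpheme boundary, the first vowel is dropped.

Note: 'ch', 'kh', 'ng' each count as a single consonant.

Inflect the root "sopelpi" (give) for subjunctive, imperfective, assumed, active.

rukhkhifsopelpi

Attach voice active -i → sopelpii.
Attach aspect imperfective f- → fsopelpii.
Attach evidentiality assumed khi- → khifsopelpii.
Attach mood subjunctive rukh- → rukhkhifsopelpii.
Apply vowel deletion: rukhkhifsopelpii → rukhkhifsopelpi.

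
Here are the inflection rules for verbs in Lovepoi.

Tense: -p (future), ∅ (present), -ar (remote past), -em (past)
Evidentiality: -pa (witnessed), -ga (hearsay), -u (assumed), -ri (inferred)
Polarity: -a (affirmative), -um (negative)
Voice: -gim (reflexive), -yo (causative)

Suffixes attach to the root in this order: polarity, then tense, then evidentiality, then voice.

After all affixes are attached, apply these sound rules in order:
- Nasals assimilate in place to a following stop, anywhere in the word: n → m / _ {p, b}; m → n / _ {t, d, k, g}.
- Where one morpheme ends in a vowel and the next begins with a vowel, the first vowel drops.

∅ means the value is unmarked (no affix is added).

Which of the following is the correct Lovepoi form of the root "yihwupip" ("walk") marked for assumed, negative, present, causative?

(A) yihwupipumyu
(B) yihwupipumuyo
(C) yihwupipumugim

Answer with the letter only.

Attach polarity negative -um → yihwupipum.
tense = present: zero marking, form stays yihwupipum.
Attach evidentiality assumed -u → yihwupipumu.
Attach voice causative -yo → yihwupipumuyo.
Nasal assimilation: no change.
Vowel deletion: no change.
So the correct form is yihwupipumuyo, option (B).
(A) yihwupipumyu is wrong: it has the affixes in the wrong order.
(C) yihwupipumugim is wrong: it uses reflexive instead of causative for voice.

B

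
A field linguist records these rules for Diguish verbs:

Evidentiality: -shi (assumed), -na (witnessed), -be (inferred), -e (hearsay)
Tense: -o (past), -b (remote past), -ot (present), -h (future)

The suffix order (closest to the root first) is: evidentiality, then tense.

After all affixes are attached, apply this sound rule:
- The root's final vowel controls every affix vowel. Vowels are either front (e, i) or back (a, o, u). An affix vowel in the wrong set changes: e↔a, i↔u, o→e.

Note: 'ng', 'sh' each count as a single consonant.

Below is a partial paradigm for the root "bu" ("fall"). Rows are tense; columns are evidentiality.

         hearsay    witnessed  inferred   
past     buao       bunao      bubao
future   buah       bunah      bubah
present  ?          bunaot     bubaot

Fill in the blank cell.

buaot

Attach evidentiality hearsay -e → bue.
Attach tense present -ot → bueot.
Apply vowel harmony: bueot → buaot.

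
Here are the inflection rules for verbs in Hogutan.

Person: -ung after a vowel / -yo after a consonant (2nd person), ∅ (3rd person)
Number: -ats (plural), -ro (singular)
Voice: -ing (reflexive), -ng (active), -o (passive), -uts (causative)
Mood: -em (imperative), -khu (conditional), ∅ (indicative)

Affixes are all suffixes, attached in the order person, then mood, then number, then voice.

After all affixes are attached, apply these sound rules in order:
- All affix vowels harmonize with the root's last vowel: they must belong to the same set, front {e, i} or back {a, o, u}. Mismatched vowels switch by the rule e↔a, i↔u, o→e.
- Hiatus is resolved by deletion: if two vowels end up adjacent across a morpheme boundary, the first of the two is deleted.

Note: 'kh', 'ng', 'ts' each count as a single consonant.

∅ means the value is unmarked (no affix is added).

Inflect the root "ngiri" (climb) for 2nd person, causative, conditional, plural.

Attach person 2nd person -ung (after vowel 'i') → ngiriung.
Attach mood conditional -khu → ngiriungkhu.
Attach number plural -ats → ngiriungkhuats.
Attach voice causative -uts → ngiriungkhuatsuts.
Apply vowel harmony: ngiriungkhuatsuts → ngiriingkhietsits.
Apply vowel deletion: ngiriingkhietsits → ngiringkhetsits.

ngiringkhetsits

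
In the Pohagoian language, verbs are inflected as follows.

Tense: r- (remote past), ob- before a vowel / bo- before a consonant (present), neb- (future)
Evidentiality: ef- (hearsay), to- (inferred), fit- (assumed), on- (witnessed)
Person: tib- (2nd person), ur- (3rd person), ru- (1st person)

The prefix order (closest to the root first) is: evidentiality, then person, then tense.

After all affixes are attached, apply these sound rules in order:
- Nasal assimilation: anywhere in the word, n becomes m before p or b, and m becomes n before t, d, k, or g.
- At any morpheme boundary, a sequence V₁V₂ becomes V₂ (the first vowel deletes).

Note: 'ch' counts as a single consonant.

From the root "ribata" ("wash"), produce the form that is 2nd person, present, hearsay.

Attach evidentiality hearsay ef- → efribata.
Attach person 2nd person tib- → tibefribata.
Attach tense present bo- (before consonant 't') → botibefribata.
Nasal assimilation: no change.
Vowel deletion: no change.

botibefribata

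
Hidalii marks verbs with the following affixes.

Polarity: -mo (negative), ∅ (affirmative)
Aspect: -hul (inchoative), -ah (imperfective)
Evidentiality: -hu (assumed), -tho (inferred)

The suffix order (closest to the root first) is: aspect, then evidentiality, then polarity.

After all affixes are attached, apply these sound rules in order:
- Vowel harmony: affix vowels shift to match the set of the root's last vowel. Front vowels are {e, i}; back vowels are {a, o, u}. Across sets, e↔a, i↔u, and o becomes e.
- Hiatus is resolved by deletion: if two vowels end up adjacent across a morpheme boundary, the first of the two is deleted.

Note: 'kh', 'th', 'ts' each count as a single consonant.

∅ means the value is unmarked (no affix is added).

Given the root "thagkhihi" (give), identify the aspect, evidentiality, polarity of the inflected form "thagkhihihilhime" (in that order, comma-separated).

Segment: thagkhihi-hul-hu-mo.
aspect: -hul → inchoative.
evidentiality: -hu → assumed.
polarity: -mo → negative.

inchoative, assumed, negative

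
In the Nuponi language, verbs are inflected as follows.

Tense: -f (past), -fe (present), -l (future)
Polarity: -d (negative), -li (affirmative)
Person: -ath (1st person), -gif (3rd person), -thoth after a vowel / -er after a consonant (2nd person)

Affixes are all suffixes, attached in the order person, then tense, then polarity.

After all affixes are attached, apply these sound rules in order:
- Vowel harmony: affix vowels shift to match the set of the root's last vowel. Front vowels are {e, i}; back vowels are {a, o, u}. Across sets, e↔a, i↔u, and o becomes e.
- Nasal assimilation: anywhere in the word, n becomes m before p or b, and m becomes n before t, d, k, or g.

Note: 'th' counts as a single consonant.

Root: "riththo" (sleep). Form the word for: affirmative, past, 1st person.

Attach person 1st person -ath → riththoath.
Attach tense past -f → riththoathf.
Attach polarity affirmative -li → riththoathfli.
Apply vowel harmony: riththoathfli → riththoathflu.
Nasal assimilation: no change.

riththoathflu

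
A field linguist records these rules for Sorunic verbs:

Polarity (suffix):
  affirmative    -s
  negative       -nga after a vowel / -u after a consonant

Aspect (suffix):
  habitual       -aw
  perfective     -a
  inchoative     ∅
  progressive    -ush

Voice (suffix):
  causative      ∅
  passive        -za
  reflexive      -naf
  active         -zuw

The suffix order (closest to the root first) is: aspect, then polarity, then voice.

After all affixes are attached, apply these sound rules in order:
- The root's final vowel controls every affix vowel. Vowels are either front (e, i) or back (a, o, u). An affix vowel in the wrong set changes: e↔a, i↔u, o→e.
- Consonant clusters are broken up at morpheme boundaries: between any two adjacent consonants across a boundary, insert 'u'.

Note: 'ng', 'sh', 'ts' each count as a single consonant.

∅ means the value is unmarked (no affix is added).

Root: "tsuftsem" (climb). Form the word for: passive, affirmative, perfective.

Attach aspect perfective -a → tsuftsema.
Attach polarity affirmative -s → tsuftsemas.
Attach voice passive -za → tsuftsemasza.
Apply vowel harmony: tsuftsemasza → tsuftsemesze.
Apply epenthesis: tsuftsemesze → tsuftsemesuze.

tsuftsemesuze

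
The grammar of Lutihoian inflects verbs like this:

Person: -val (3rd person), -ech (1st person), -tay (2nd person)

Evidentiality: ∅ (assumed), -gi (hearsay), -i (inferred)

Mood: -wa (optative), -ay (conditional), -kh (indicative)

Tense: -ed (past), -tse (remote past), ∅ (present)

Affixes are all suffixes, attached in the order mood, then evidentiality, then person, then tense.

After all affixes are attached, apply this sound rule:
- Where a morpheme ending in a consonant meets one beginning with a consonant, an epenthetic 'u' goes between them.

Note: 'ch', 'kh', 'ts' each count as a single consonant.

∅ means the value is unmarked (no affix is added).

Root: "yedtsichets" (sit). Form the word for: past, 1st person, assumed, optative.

yedtsichetsuwaeched

Attach mood optative -wa → yedtsichetswa.
evidentiality = assumed: zero marking, form stays yedtsichetswa.
Attach person 1st person -ech → yedtsichetswaech.
Attach tense past -ed → yedtsichetswaeched.
Apply epenthesis: yedtsichetswaeched → yedtsichetsuwaeched.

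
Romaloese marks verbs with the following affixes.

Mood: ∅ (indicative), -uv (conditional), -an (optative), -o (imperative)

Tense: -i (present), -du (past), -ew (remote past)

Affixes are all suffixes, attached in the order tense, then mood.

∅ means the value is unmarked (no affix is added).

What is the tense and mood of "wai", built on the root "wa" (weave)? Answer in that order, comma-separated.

Segment: wa-i.
tense: -i → present.
mood: ∅ → indicative.

present, indicative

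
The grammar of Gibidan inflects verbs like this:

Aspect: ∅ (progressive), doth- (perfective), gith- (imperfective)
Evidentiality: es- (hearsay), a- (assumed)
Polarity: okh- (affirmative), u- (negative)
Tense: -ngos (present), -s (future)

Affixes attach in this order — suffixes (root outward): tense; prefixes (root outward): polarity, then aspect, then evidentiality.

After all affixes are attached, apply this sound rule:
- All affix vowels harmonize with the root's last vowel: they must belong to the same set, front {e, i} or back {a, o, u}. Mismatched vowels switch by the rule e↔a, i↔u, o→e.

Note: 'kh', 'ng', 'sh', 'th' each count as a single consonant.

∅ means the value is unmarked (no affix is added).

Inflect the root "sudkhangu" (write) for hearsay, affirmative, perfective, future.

Attach polarity affirmative okh- → okhsudkhangu.
Attach tense future -s → okhsudkhangus.
Attach aspect perfective doth- → dothokhsudkhangus.
Attach evidentiality hearsay es- → esdothokhsudkhangus.
Apply vowel harmony: esdothokhsudkhangus → asdothokhsudkhangus.

asdothokhsudkhangus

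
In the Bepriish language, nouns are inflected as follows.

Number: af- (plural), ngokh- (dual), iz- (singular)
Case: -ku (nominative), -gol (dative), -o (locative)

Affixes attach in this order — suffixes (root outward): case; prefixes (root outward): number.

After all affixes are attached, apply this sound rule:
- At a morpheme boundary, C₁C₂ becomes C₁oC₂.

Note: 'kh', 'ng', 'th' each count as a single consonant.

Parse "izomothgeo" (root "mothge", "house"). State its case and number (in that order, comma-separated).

Segment: iz-mothge-o.
case: -o → locative.
number: iz- → singular.

locative, singular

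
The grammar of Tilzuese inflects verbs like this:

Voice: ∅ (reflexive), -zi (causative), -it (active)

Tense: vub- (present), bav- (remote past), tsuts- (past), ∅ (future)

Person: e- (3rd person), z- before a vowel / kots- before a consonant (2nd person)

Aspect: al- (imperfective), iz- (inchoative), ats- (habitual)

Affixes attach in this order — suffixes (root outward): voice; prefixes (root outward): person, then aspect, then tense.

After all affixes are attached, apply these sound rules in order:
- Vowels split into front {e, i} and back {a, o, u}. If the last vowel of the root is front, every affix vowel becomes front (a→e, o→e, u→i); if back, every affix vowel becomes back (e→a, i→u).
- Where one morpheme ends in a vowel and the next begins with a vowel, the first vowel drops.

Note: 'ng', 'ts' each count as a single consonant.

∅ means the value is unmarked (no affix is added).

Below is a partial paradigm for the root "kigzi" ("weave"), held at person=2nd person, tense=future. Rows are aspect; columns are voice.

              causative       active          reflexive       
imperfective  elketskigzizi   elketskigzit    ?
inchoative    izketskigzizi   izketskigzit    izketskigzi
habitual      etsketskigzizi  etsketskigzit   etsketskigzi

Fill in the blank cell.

Attach person 2nd person kots- (before consonant 'k') → kotskigzi.
Attach aspect imperfective al- → alkotskigzi.
voice = reflexive: zero marking, form stays alkotskigzi.
tense = future: zero marking, form stays alkotskigzi.
Apply vowel harmony: alkotskigzi → elketskigzi.
Vowel deletion: no change.

elketskigzi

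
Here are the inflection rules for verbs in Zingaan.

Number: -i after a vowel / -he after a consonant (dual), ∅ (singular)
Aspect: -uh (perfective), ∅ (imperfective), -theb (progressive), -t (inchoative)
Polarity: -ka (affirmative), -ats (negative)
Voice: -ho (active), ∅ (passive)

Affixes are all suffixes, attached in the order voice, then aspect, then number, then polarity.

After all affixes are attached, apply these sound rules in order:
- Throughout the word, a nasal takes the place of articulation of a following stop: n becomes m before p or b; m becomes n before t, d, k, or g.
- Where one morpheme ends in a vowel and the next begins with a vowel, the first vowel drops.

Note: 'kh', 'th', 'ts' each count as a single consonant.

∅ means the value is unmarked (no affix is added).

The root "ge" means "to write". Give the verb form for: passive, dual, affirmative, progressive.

gethebheka

voice = passive: zero marking, form stays ge.
Attach aspect progressive -theb → getheb.
Attach number dual -he (after consonant 'b') → gethebhe.
Attach polarity affirmative -ka → gethebheka.
Nasal assimilation: no change.
Vowel deletion: no change.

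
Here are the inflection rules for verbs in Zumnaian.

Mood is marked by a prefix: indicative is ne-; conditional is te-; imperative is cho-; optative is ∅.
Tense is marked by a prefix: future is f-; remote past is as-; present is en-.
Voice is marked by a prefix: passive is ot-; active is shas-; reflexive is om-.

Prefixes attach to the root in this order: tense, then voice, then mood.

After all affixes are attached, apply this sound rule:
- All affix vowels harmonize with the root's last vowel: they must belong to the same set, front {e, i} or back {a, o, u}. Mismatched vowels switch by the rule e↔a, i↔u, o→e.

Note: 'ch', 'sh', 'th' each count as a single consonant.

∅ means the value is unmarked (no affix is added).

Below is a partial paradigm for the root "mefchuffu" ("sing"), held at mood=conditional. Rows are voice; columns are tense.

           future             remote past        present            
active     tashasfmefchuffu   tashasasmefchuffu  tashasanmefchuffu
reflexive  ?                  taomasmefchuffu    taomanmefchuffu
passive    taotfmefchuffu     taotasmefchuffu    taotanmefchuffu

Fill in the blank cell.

Attach tense future f- → fmefchuffu.
Attach voice reflexive om- → omfmefchuffu.
Attach mood conditional te- → teomfmefchuffu.
Apply vowel harmony: teomfmefchuffu → taomfmefchuffu.

taomfmefchuffu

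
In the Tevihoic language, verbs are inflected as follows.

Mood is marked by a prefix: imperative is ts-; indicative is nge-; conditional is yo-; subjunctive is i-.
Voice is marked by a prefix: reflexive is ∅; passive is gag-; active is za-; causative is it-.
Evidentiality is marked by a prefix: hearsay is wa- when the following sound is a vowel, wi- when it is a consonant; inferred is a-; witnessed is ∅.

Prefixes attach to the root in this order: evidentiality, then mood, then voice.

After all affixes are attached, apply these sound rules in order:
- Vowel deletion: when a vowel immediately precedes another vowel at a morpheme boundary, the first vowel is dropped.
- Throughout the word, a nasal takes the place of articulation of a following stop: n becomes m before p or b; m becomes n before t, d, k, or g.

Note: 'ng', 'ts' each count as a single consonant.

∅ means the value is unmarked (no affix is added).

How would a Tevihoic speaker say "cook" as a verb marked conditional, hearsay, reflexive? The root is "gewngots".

yowigewngots

Attach evidentiality hearsay wi- (before consonant 'g') → wigewngots.
Attach mood conditional yo- → yowigewngots.
voice = reflexive: zero marking, form stays yowigewngots.
Vowel deletion: no change.
Nasal assimilation: no change.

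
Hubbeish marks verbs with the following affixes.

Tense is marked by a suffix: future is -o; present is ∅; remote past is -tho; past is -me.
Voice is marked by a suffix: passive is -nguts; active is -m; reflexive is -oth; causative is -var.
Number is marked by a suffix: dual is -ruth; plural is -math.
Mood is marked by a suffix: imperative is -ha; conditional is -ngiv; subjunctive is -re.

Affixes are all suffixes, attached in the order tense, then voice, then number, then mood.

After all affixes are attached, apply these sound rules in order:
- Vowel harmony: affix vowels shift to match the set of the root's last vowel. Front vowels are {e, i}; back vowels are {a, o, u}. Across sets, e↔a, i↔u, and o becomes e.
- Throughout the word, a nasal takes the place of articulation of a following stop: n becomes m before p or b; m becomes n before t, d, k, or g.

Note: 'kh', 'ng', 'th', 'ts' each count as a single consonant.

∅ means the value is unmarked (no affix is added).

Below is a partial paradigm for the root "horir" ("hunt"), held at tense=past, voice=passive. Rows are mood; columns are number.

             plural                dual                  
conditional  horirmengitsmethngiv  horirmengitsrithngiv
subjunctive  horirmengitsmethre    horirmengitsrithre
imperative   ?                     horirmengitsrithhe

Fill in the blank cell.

Attach tense past -me → horirme.
Attach voice passive -nguts → horirmenguts.
Attach number plural -math → horirmengutsmath.
Attach mood imperative -ha → horirmengutsmathha.
Apply vowel harmony: horirmengutsmathha → horirmengitsmethhe.
Nasal assimilation: no change.

horirmengitsmethhe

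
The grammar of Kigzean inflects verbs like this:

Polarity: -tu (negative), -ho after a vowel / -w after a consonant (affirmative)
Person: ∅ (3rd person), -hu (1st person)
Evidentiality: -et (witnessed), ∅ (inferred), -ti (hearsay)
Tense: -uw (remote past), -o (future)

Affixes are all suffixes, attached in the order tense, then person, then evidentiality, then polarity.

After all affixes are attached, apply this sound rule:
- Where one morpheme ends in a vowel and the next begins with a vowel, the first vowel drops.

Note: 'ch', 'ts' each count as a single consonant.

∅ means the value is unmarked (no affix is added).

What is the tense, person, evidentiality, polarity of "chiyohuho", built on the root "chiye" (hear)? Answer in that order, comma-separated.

Segment: chiye-o-hu-ho.
tense: -o → future.
person: -hu → 1st person.
evidentiality: ∅ → inferred.
polarity: -ho/w → affirmative.

future, 1st person, inferred, affirmative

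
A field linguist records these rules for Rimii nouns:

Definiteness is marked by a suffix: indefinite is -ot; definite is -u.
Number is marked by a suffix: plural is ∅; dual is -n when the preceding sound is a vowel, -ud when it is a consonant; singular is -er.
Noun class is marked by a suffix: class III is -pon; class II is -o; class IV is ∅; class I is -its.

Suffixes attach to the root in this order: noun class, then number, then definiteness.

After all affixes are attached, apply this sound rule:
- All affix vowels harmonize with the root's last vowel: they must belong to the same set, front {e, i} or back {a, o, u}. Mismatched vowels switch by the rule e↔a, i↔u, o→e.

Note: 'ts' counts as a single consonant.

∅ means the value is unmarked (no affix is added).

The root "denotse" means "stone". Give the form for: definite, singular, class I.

denotseitseri

Attach noun class class I -its → denotseits.
Attach number singular -er → denotseitser.
Attach definiteness definite -u → denotseitseru.
Apply vowel harmony: denotseitseru → denotseitseri.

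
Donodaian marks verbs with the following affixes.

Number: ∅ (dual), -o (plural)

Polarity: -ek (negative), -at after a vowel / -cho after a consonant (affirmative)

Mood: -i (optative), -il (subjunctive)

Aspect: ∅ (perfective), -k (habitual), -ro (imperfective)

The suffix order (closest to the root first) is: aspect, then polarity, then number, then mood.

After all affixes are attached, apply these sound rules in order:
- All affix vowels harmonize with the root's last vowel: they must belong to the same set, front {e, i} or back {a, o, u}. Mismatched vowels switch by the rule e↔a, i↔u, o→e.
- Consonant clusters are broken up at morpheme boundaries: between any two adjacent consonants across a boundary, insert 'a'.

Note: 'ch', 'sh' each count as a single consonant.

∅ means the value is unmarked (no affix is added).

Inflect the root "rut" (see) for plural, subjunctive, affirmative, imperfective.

rutaroatoul

Attach aspect imperfective -ro → rutro.
Attach polarity affirmative -at (after vowel 'o') → rutroat.
Attach number plural -o → rutroato.
Attach mood subjunctive -il → rutroatoil.
Apply vowel harmony: rutroatoil → rutroatoul.
Apply epenthesis: rutroatoul → rutaroatoul.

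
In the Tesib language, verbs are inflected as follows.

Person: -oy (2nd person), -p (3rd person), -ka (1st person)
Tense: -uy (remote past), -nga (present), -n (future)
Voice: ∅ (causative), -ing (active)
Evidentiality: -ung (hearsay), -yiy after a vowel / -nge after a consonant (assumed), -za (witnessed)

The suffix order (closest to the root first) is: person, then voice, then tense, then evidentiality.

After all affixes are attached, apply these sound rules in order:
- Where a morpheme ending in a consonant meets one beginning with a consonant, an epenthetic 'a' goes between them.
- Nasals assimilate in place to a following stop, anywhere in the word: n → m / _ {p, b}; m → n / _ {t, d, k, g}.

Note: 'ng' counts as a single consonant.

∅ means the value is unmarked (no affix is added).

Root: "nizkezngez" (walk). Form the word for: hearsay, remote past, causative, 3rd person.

nizkezngezapuyung

Attach person 3rd person -p → nizkezngezp.
voice = causative: zero marking, form stays nizkezngezp.
Attach tense remote past -uy → nizkezngezpuy.
Attach evidentiality hearsay -ung → nizkezngezpuyung.
Apply epenthesis: nizkezngezpuyung → nizkezngezapuyung.
Nasal assimilation: no change.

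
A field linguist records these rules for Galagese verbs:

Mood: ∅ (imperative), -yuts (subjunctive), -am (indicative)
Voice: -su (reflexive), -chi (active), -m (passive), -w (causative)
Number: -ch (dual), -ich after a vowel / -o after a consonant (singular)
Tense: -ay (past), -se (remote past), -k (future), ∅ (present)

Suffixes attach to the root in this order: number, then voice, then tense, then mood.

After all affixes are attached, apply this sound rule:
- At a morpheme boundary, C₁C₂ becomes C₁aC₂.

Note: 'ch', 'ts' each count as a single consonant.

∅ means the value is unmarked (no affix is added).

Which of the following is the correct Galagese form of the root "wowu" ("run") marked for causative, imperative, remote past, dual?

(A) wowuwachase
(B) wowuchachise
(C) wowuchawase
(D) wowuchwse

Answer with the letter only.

C

Attach number dual -ch → wowuch.
Attach voice causative -w → wowuchw.
Attach tense remote past -se → wowuchwse.
mood = imperative: zero marking, form stays wowuchwse.
Apply epenthesis: wowuchwse → wowuchawase.
So the correct form is wowuchawase, option (C).
(B) wowuchachise is wrong: it uses active instead of causative for voice.
(D) wowuchwse is wrong: it fails to apply the sound rule(s).
(A) wowuwachase is wrong: it has the affixes in the wrong order.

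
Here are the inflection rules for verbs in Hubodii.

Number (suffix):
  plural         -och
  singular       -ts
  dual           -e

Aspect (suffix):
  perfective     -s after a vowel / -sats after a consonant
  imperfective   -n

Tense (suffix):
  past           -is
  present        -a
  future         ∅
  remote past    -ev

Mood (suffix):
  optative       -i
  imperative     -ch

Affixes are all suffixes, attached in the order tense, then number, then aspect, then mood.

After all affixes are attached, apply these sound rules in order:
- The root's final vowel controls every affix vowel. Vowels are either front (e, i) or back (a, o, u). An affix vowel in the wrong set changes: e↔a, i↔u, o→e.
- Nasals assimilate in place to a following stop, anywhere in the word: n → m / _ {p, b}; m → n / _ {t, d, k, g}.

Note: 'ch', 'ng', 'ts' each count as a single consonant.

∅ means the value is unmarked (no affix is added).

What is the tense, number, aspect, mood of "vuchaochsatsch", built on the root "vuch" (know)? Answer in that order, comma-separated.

Segment: vuch-a-och-sats-ch.
tense: -a → present.
number: -och → plural.
aspect: -s/sats → perfective.
mood: -ch → imperative.

present, plural, perfective, imperative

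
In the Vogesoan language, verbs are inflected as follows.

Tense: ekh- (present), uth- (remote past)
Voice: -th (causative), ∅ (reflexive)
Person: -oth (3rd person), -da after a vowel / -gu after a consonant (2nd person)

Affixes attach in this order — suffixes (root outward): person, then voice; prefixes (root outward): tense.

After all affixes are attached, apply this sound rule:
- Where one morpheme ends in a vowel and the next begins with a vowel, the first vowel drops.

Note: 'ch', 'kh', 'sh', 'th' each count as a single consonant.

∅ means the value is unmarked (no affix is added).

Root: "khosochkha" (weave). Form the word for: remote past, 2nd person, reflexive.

uthkhosochkhada

Attach tense remote past uth- → uthkhosochkha.
Attach person 2nd person -da (after vowel 'a') → uthkhosochkhada.
voice = reflexive: zero marking, form stays uthkhosochkhada.
Vowel deletion: no change.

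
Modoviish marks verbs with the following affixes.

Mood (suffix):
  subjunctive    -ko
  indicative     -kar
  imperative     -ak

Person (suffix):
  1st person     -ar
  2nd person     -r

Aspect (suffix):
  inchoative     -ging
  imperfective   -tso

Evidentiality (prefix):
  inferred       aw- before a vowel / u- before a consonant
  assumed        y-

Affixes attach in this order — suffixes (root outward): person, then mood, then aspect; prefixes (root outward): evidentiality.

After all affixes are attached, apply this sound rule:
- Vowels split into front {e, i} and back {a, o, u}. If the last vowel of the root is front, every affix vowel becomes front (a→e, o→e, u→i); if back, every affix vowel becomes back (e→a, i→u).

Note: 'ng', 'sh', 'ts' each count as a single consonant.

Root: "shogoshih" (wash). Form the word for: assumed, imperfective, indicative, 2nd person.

Attach person 2nd person -r → shogoshihr.
Attach mood indicative -kar → shogoshihrkar.
Attach aspect imperfective -tso → shogoshihrkartso.
Attach evidentiality assumed y- → yshogoshihrkartso.
Apply vowel harmony: yshogoshihrkartso → yshogoshihrkertse.

yshogoshihrkertse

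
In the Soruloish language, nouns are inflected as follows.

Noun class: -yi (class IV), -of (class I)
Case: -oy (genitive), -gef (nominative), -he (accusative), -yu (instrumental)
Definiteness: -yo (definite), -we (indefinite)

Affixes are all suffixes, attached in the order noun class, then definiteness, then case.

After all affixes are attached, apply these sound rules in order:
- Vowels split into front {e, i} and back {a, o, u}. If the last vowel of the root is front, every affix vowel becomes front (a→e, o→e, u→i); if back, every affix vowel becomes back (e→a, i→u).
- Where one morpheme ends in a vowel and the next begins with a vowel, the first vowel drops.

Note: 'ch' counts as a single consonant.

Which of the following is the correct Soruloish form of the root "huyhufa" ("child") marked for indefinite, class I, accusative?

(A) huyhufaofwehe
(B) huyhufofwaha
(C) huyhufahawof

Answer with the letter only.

Attach noun class class I -of → huyhufaof.
Attach definiteness indefinite -we → huyhufaofwe.
Attach case accusative -he → huyhufaofwehe.
Apply vowel harmony: huyhufaofwehe → huyhufaofwaha.
Apply vowel deletion: huyhufaofwaha → huyhufofwaha.
So the correct form is huyhufofwaha, option (B).
(A) huyhufaofwehe is wrong: it fails to apply the sound rule(s).
(C) huyhufahawof is wrong: it has the affixes in the wrong order.

B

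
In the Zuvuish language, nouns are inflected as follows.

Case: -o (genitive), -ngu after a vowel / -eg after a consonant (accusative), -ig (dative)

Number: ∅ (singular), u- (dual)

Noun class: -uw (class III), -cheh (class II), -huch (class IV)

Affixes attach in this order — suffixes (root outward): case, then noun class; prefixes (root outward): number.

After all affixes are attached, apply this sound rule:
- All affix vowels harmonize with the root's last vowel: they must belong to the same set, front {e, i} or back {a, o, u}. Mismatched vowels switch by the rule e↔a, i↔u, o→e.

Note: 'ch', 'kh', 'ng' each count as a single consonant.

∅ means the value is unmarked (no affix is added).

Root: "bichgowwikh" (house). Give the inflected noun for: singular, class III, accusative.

Attach case accusative -eg (after consonant 'kh') → bichgowwikheg.
Attach noun class class III -uw → bichgowwikheguw.
number = singular: zero marking, form stays bichgowwikheguw.
Apply vowel harmony: bichgowwikheguw → bichgowwikhegiw.

bichgowwikhegiw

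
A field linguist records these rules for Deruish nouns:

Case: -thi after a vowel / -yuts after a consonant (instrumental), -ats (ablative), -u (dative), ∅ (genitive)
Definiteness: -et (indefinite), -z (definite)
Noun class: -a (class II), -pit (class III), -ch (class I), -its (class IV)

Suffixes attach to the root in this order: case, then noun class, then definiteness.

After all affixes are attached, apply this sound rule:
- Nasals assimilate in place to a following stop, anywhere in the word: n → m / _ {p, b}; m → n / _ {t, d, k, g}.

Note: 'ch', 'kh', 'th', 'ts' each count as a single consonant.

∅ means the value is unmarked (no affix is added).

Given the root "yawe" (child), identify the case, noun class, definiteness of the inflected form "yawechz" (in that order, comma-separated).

genitive, class I, definite

Segment: yawe-ch-z.
case: ∅ → genitive.
noun class: -ch → class I.
definiteness: -z → definite.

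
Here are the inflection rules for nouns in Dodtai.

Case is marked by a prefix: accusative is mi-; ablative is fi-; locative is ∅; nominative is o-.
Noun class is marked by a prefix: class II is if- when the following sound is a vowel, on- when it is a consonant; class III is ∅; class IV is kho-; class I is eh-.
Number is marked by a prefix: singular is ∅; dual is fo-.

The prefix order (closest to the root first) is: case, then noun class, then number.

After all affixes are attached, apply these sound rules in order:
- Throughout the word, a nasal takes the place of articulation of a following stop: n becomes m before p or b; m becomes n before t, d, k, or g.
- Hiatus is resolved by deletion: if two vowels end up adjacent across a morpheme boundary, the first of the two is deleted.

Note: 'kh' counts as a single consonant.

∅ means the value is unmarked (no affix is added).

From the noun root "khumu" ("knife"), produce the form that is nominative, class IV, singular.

khokhumu

Attach case nominative o- → okhumu.
Attach noun class class IV kho- → khookhumu.
number = singular: zero marking, form stays khookhumu.
Nasal assimilation: no change.
Apply vowel deletion: khookhumu → khokhumu.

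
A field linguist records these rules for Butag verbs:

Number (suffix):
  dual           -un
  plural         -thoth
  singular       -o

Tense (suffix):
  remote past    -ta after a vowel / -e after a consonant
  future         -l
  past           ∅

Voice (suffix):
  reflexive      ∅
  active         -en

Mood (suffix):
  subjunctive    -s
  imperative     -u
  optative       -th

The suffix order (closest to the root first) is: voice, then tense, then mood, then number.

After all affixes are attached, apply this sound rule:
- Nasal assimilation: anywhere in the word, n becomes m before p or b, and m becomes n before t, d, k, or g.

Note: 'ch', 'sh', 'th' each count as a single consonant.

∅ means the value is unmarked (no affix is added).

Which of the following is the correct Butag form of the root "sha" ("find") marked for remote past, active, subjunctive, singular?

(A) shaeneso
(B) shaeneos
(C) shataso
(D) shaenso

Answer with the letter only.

Attach voice active -en → shaen.
Attach tense remote past -e (after consonant 'n') → shaene.
Attach mood subjunctive -s → shaenes.
Attach number singular -o → shaeneso.
Nasal assimilation: no change.
So the correct form is shaeneso, option (A).
(D) shaenso is wrong: it uses past instead of remote past for tense.
(B) shaeneos is wrong: it has the affixes in the wrong order.
(C) shataso is wrong: it uses reflexive instead of active for voice.

A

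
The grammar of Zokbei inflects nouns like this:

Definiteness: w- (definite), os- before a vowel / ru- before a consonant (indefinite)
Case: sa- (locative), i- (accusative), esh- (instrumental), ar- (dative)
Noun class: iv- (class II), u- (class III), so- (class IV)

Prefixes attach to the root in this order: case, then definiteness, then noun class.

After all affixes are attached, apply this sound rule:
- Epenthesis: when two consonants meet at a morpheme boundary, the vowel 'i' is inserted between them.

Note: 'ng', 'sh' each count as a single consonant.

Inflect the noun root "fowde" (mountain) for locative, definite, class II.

Attach case locative sa- → safowde.
Attach definiteness definite w- → wsafowde.
Attach noun class class II iv- → ivwsafowde.
Apply epenthesis: ivwsafowde → iviwisafowde.

iviwisafowde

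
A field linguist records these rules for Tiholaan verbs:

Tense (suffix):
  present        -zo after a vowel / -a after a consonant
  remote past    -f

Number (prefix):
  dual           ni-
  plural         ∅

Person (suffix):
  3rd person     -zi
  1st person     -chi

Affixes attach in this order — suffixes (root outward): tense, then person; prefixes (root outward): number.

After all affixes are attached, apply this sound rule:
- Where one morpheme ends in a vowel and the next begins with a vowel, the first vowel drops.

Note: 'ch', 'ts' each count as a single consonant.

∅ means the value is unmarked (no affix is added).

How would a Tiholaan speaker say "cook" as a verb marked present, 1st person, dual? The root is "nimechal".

Attach tense present -a (after consonant 'l') → nimechala.
Attach number dual ni- → ninimechala.
Attach person 1st person -chi → ninimechalachi.
Vowel deletion: no change.

ninimechalachi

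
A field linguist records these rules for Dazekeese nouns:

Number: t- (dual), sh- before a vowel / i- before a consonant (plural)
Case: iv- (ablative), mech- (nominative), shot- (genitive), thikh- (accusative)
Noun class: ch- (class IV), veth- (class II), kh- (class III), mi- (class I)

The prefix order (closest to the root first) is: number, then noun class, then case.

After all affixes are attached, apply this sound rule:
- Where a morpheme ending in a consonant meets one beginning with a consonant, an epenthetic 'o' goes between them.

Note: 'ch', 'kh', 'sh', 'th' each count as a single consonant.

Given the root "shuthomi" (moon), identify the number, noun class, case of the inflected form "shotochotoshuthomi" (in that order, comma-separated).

dual, class IV, genitive

Segment: shot-ch-t-shuthomi.
number: t- → dual.
noun class: ch- → class IV.
case: shot- → genitive.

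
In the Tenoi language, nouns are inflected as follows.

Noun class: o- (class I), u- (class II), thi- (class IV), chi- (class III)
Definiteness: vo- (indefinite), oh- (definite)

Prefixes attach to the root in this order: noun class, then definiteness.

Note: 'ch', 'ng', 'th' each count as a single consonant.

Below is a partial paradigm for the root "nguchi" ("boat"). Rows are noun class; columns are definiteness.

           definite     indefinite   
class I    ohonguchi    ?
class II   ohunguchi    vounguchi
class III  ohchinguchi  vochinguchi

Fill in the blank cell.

Attach noun class class I o- → onguchi.
Attach definiteness indefinite vo- → voonguchi.

voonguchi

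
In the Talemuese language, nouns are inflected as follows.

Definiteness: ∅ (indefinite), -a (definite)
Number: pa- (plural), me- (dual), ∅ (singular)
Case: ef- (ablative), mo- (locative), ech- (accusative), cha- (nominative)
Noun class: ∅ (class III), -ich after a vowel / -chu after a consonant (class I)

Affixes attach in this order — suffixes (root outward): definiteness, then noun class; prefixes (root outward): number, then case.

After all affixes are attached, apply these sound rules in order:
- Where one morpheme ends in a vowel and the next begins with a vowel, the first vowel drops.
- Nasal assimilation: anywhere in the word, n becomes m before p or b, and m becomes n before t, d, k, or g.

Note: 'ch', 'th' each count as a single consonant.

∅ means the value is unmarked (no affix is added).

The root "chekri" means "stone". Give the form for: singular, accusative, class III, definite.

echchekra

Attach definiteness definite -a → chekria.
number = singular: zero marking, form stays chekria.
noun class = class III: zero marking, form stays chekria.
Attach case accusative ech- → echchekria.
Apply vowel deletion: echchekria → echchekra.
Nasal assimilation: no change.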